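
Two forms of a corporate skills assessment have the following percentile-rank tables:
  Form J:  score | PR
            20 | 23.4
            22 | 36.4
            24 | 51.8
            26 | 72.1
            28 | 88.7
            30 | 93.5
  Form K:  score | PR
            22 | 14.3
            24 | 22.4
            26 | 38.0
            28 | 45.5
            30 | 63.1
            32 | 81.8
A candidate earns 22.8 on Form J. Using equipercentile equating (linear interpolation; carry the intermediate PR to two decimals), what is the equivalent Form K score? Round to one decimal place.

27.2

PR of 22.8 on Form J: 36.4 + (22.8 − 22)/(24 − 22) × (51.8 − 36.4) = 42.56
On Form K, PR 42.56 falls between score 26 (PR 38.0) and 28 (PR 45.5).
Interpolate: 26 + (42.56 − 38.0)/(45.5 − 38.0) × (28 − 26) = 27.2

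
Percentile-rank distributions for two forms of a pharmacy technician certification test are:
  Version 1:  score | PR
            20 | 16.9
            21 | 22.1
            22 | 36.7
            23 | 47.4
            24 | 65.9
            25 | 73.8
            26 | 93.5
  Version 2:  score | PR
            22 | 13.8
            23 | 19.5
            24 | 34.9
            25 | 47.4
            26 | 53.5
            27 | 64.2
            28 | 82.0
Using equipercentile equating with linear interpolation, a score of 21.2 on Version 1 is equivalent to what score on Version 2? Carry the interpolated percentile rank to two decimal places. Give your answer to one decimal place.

23.4

PR of 21.2 on Version 1: 22.1 + (21.2 − 21)/(22 − 21) × (36.7 − 22.1) = 25.02
On Version 2, PR 25.02 falls between score 23 (PR 19.5) and 24 (PR 34.9).
Interpolate: 23 + (25.02 − 19.5)/(34.9 − 19.5) × (24 − 23) = 23.4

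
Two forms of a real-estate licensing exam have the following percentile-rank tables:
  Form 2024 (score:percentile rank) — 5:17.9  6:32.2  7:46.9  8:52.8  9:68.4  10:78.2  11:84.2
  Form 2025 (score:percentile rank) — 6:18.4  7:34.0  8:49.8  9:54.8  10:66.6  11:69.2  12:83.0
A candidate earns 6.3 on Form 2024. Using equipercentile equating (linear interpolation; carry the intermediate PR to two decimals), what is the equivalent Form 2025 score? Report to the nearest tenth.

7.2

PR of 6.3 on Form 2024: 32.2 + (6.3 − 6)/(7 − 6) × (46.9 − 32.2) = 36.61
On Form 2025, PR 36.61 falls between score 7 (PR 34.0) and 8 (PR 49.8).
Interpolate: 7 + (36.61 − 34.0)/(49.8 − 34.0) × (8 − 7) = 7.2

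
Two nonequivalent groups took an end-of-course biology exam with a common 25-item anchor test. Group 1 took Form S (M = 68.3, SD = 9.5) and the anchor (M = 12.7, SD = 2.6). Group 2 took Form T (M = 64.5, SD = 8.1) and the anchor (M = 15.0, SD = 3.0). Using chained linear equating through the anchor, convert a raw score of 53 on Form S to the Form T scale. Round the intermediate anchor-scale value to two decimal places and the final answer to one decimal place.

47.0

Form S → anchor (Group 1): v = (2.6/9.5)(53 − 68.3) + 12.7 = 8.51
anchor → Form T (Group 2): y = (8.1/3.0)(8.51 − 15.0) + 64.5 = 47.0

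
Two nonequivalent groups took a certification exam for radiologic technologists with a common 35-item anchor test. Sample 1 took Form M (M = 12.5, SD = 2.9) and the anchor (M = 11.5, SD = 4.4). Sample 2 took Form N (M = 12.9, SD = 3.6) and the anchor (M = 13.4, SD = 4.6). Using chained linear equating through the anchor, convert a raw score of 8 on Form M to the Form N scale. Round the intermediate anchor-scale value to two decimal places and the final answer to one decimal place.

6.1

Form M → anchor (Sample 1): v = (4.4/2.9)(8 − 12.5) + 11.5 = 4.67
anchor → Form N (Sample 2): y = (3.6/4.6)(4.67 − 13.4) + 12.9 = 6.1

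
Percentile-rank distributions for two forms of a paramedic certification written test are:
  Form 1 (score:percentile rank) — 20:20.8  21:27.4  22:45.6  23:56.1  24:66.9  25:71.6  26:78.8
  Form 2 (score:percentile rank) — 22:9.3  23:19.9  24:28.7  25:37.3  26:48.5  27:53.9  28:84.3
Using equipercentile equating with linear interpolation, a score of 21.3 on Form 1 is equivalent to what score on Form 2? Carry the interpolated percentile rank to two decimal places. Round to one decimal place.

PR of 21.3 on Form 1: 27.4 + (21.3 − 21)/(22 − 21) × (45.6 − 27.4) = 32.86
On Form 2, PR 32.86 falls between score 24 (PR 28.7) and 25 (PR 37.3).
Interpolate: 24 + (32.86 − 28.7)/(37.3 − 28.7) × (25 − 24) = 24.5

24.5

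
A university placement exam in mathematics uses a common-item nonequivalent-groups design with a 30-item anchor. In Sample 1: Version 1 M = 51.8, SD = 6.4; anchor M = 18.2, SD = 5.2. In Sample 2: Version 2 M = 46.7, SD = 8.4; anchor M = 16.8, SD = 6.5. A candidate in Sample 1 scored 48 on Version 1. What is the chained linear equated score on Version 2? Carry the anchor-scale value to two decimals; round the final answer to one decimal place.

Version 1 → anchor (Sample 1): v = (5.2/6.4)(48 − 51.8) + 18.2 = 15.11
anchor → Version 2 (Sample 2): y = (8.4/6.5)(15.11 − 16.8) + 46.7 = 44.5

44.5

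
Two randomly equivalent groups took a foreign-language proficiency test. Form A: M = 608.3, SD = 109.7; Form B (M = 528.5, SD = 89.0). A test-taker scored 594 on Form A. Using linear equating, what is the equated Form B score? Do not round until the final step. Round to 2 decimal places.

Linear equating: y = (SD_Y/SD_X)(x − M_X) + M_Y
y = (89.0/109.7)(594 − 608.3) + 528.5
y = 0.811304 × -14.3 + 528.5 = -11.6016 + 528.5 = 516.90

516.90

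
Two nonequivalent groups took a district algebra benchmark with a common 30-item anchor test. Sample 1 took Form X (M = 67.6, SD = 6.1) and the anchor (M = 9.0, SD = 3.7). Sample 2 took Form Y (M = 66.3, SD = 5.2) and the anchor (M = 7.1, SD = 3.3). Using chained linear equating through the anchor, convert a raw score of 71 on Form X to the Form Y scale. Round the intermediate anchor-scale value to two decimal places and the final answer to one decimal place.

Form X → anchor (Sample 1): v = (3.7/6.1)(71 − 67.6) + 9.0 = 11.06
anchor → Form Y (Sample 2): y = (5.2/3.3)(11.06 − 7.1) + 66.3 = 72.5

72.5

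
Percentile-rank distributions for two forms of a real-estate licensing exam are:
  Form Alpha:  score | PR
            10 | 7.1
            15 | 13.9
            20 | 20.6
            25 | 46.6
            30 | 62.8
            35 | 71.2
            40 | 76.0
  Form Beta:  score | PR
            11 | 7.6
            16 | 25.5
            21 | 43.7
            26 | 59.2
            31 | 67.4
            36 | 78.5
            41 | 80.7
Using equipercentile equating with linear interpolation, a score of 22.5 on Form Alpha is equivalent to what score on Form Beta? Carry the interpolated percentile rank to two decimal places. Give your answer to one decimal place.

PR of 22.5 on Form Alpha: 20.6 + (22.5 − 20)/(25 − 20) × (46.6 − 20.6) = 33.60
On Form Beta, PR 33.60 falls between score 16 (PR 25.5) and 21 (PR 43.7).
Interpolate: 16 + (33.60 − 25.5)/(43.7 − 25.5) × (21 − 16) = 18.2

18.2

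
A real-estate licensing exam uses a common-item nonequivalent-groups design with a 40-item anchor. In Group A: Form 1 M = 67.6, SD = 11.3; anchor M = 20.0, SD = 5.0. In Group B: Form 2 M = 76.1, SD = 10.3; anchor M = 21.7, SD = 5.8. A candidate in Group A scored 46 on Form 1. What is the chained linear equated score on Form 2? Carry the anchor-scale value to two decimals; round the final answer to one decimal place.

56.1

Form 1 → anchor (Group A): v = (5.0/11.3)(46 − 67.6) + 20.0 = 10.44
anchor → Form 2 (Group B): y = (10.3/5.8)(10.44 − 21.7) + 76.1 = 56.1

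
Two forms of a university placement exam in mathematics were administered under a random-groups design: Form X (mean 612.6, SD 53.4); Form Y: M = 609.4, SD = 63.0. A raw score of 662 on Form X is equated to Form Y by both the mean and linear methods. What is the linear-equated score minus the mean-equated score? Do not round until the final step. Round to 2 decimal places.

Mean-equated: 662 + (609.4 − 612.6) = 658.80
Linear-equated: (63.0/53.4)(662 − 612.6) + 609.4 = 667.681
Difference = 667.681 − 658.80 = 8.88

8.88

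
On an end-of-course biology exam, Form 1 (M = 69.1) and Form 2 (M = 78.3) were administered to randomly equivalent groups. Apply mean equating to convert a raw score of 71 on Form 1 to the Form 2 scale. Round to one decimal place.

Mean equating: y = x + (M_Y − M_X) = 71 + (78.3 − 69.1) = 80.2

80.2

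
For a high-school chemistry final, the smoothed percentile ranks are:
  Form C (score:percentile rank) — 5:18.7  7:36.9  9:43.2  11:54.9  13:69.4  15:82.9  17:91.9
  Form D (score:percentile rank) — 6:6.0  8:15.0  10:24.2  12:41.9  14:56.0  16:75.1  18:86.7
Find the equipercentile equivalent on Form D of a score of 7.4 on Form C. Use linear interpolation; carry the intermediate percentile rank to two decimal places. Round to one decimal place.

PR of 7.4 on Form C: 36.9 + (7.4 − 7)/(9 − 7) × (43.2 − 36.9) = 38.16
On Form D, PR 38.16 falls between score 10 (PR 24.2) and 12 (PR 41.9).
Interpolate: 10 + (38.16 − 24.2)/(41.9 − 24.2) × (12 − 10) = 11.6

11.6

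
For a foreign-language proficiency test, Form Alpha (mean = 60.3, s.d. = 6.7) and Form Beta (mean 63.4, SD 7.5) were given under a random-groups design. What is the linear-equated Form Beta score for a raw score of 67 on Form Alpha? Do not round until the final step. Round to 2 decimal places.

70.90

Linear equating: y = (SD_Y/SD_X)(x − M_X) + M_Y
y = (7.5/6.7)(67 − 60.3) + 63.4
y = 1.119403 × 6.7 + 63.4 = 7.5000 + 63.4 = 70.90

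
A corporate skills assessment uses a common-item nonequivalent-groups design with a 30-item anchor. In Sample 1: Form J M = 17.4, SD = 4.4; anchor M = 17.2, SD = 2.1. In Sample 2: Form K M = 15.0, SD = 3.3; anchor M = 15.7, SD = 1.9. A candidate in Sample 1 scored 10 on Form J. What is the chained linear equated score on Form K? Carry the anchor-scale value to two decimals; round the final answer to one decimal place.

11.5

Form J → anchor (Sample 1): v = (2.1/4.4)(10 − 17.4) + 17.2 = 13.67
anchor → Form K (Sample 2): y = (3.3/1.9)(13.67 − 15.7) + 15.0 = 11.5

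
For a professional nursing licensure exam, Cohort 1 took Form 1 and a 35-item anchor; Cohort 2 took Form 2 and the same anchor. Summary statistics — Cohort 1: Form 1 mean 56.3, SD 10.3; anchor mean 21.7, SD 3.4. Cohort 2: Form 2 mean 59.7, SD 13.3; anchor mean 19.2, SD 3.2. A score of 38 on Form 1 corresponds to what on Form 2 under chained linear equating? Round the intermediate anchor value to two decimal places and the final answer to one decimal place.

45.0

Form 1 → anchor (Cohort 1): v = (3.4/10.3)(38 − 56.3) + 21.7 = 15.66
anchor → Form 2 (Cohort 2): y = (13.3/3.2)(15.66 − 19.2) + 59.7 = 45.0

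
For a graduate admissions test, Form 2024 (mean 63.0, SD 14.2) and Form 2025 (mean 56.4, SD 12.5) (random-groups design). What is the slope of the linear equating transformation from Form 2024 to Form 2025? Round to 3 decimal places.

A = SD_Y / SD_X = 12.5 / 14.2 = 0.880

0.880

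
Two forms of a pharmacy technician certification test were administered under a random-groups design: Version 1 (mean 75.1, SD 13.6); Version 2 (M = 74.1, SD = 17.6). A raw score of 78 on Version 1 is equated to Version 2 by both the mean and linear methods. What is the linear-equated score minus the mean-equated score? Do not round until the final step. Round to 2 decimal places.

Mean-equated: 78 + (74.1 − 75.1) = 77.00
Linear-equated: (17.6/13.6)(78 − 75.1) + 74.1 = 77.853
Difference = 77.853 − 77.00 = 0.85

0.85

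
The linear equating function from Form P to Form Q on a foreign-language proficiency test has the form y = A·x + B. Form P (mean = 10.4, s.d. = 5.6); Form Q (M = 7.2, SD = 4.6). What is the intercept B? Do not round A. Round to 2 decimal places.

A = SD_Y / SD_X = 4.6 / 5.6 = 0.821429
B = M_Y − A·M_X = 7.2 − 0.821429 × 10.4 = -1.34

-1.34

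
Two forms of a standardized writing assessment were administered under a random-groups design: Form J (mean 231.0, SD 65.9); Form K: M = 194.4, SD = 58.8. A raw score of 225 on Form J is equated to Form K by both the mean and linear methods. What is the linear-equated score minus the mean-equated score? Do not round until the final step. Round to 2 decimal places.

0.65

Mean-equated: 225 + (194.4 − 231.0) = 188.40
Linear-equated: (58.8/65.9)(225 − 231.0) + 194.4 = 189.046
Difference = 189.046 − 188.40 = 0.65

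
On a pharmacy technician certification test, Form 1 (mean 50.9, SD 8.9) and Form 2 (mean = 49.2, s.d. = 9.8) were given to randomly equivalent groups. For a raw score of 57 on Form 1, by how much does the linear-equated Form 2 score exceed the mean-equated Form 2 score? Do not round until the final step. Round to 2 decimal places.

0.62

Mean-equated: 57 + (49.2 − 50.9) = 55.30
Linear-equated: (9.8/8.9)(57 − 50.9) + 49.2 = 55.917
Difference = 55.917 − 55.30 = 0.62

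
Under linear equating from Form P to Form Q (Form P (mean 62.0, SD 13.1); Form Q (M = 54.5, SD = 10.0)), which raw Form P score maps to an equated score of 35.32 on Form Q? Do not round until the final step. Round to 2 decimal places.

Invert y = (SD_Y/SD_X)(x − M_X) + M_Y:
x = (SD_X/SD_Y)(y − M_Y) + M_X = (13.1/10.0)(35.32 − 54.5) + 62.0
x = 1.310000 × -19.180 + 62.0 = 36.87

36.87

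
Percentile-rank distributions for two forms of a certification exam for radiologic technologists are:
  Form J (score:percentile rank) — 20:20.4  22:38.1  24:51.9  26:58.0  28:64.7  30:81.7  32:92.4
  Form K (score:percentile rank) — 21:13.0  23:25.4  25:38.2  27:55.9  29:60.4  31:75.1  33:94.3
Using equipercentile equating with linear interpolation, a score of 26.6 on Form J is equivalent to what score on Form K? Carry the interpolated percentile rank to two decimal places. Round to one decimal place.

PR of 26.6 on Form J: 58.0 + (26.6 − 26)/(28 − 26) × (64.7 − 58.0) = 60.01
On Form K, PR 60.01 falls between score 27 (PR 55.9) and 29 (PR 60.4).
Interpolate: 27 + (60.01 − 55.9)/(60.4 − 55.9) × (29 − 27) = 28.8

28.8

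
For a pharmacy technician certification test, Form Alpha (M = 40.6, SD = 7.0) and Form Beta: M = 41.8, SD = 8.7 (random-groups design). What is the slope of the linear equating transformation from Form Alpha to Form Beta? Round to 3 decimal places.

1.243

A = SD_Y / SD_X = 8.7 / 7.0 = 1.243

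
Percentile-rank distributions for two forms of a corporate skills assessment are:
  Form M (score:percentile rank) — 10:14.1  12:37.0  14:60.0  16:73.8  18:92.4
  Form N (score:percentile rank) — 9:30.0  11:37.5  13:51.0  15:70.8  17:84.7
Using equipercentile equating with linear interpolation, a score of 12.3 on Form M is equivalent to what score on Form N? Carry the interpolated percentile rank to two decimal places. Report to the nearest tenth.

11.4

PR of 12.3 on Form M: 37.0 + (12.3 − 12)/(14 − 12) × (60.0 − 37.0) = 40.45
On Form N, PR 40.45 falls between score 11 (PR 37.5) and 13 (PR 51.0).
Interpolate: 11 + (40.45 − 37.5)/(51.0 − 37.5) × (13 − 11) = 11.4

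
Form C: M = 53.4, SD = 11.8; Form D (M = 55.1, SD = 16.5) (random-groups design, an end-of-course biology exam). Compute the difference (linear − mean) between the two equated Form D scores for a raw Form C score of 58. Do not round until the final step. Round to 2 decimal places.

Mean-equated: 58 + (55.1 − 53.4) = 59.70
Linear-equated: (16.5/11.8)(58 − 53.4) + 55.1 = 61.532
Difference = 61.532 − 59.70 = 1.83

1.83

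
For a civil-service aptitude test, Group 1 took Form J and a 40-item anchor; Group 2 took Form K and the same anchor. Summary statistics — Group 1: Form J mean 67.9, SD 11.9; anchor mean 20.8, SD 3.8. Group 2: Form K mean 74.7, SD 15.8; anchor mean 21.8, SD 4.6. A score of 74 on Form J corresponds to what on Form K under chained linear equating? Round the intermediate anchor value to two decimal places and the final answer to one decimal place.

78.0

Form J → anchor (Group 1): v = (3.8/11.9)(74 − 67.9) + 20.8 = 22.75
anchor → Form K (Group 2): y = (15.8/4.6)(22.75 − 21.8) + 74.7 = 78.0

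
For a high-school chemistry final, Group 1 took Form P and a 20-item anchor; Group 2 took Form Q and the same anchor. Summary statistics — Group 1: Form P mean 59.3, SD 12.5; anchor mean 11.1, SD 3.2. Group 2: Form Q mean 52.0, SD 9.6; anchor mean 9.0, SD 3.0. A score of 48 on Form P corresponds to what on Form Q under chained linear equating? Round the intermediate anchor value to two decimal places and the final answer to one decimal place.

49.5

Form P → anchor (Group 1): v = (3.2/12.5)(48 − 59.3) + 11.1 = 8.21
anchor → Form Q (Group 2): y = (9.6/3.0)(8.21 − 9.0) + 52.0 = 49.5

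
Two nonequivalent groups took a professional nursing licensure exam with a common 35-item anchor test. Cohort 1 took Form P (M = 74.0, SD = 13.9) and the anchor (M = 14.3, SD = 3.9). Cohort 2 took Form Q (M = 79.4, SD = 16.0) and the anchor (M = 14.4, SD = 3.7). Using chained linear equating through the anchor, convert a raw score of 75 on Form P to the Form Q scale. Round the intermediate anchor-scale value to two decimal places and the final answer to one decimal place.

Form P → anchor (Cohort 1): v = (3.9/13.9)(75 − 74.0) + 14.3 = 14.58
anchor → Form Q (Cohort 2): y = (16.0/3.7)(14.58 − 14.4) + 79.4 = 80.2

80.2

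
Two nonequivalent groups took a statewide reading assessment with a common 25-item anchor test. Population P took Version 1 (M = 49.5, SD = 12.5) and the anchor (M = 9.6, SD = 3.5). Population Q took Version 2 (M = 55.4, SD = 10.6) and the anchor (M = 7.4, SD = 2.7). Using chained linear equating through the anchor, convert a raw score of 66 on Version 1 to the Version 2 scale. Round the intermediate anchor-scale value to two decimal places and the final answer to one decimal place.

Version 1 → anchor (Population P): v = (3.5/12.5)(66 − 49.5) + 9.6 = 14.22
anchor → Version 2 (Population Q): y = (10.6/2.7)(14.22 − 7.4) + 55.4 = 82.2

82.2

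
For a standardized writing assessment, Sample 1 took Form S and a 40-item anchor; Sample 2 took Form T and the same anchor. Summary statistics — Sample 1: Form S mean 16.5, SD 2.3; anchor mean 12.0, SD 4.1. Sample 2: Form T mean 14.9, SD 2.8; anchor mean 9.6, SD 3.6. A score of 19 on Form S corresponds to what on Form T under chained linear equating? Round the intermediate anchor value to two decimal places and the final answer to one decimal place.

Form S → anchor (Sample 1): v = (4.1/2.3)(19 − 16.5) + 12.0 = 16.46
anchor → Form T (Sample 2): y = (2.8/3.6)(16.46 − 9.6) + 14.9 = 20.2

20.2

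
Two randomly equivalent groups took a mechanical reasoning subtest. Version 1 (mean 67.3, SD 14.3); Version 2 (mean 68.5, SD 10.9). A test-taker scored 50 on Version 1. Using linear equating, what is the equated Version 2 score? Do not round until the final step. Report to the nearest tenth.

55.3

Linear equating: y = (SD_Y/SD_X)(x − M_X) + M_Y
y = (10.9/14.3)(50 − 67.3) + 68.5
y = 0.762238 × -17.3 + 68.5 = -13.1867 + 68.5 = 55.3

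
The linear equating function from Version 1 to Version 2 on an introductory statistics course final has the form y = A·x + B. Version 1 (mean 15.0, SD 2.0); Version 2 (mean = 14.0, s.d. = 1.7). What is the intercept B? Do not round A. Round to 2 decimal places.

A = SD_Y / SD_X = 1.7 / 2.0 = 0.850000
B = M_Y − A·M_X = 14.0 − 0.850000 × 15.0 = 1.25

1.25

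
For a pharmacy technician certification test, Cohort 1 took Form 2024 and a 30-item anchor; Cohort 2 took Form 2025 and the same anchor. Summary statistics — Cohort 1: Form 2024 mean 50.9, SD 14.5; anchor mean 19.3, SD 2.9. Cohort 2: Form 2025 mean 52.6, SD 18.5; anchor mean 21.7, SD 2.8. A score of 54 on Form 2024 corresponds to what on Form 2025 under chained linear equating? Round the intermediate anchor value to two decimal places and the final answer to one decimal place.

Form 2024 → anchor (Cohort 1): v = (2.9/14.5)(54 − 50.9) + 19.3 = 19.92
anchor → Form 2025 (Cohort 2): y = (18.5/2.8)(19.92 − 21.7) + 52.6 = 40.8

40.8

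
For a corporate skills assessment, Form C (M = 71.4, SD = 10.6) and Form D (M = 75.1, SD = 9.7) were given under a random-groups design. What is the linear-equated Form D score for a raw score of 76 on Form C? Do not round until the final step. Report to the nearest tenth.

79.3

Linear equating: y = (SD_Y/SD_X)(x − M_X) + M_Y
y = (9.7/10.6)(76 − 71.4) + 75.1
y = 0.915094 × 4.6 + 75.1 = 4.2094 + 75.1 = 79.3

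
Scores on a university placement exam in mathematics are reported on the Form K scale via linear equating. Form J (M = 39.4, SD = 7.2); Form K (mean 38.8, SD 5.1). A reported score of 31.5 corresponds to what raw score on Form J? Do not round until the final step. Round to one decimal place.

Invert y = (SD_Y/SD_X)(x − M_X) + M_Y:
x = (SD_X/SD_Y)(y − M_Y) + M_X = (7.2/5.1)(31.5 − 38.8) + 39.4
x = 1.411765 × -7.300 + 39.4 = 29.1

29.1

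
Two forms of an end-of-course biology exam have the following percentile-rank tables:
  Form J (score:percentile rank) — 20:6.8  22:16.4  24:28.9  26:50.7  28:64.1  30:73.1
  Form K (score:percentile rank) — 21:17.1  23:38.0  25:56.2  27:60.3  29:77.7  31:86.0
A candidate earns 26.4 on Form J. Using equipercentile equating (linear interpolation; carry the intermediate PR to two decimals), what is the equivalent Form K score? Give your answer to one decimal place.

PR of 26.4 on Form J: 50.7 + (26.4 − 26)/(28 − 26) × (64.1 − 50.7) = 53.38
On Form K, PR 53.38 falls between score 23 (PR 38.0) and 25 (PR 56.2).
Interpolate: 23 + (53.38 − 38.0)/(56.2 − 38.0) × (25 − 23) = 24.7

24.7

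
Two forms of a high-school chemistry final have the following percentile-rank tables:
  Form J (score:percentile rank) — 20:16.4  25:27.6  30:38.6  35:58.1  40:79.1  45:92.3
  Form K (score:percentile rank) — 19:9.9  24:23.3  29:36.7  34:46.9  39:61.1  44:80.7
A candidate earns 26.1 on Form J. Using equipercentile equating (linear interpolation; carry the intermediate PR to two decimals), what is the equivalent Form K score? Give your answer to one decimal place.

PR of 26.1 on Form J: 27.6 + (26.1 − 25)/(30 − 25) × (38.6 − 27.6) = 30.02
On Form K, PR 30.02 falls between score 24 (PR 23.3) and 29 (PR 36.7).
Interpolate: 24 + (30.02 − 23.3)/(36.7 − 23.3) × (29 − 24) = 26.5

26.5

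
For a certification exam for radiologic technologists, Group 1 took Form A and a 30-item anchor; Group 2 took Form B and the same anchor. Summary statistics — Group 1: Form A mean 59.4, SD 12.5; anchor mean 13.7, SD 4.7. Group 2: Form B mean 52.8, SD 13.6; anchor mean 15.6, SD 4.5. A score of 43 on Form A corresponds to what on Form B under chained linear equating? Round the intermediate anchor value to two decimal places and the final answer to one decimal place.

Form A → anchor (Group 1): v = (4.7/12.5)(43 − 59.4) + 13.7 = 7.53
anchor → Form B (Group 2): y = (13.6/4.5)(7.53 − 15.6) + 52.8 = 28.4

28.4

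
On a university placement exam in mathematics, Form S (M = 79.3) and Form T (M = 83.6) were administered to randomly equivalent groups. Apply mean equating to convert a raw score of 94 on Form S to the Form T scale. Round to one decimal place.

Mean equating: y = x + (M_Y − M_X) = 94 + (83.6 − 79.3) = 98.3

98.3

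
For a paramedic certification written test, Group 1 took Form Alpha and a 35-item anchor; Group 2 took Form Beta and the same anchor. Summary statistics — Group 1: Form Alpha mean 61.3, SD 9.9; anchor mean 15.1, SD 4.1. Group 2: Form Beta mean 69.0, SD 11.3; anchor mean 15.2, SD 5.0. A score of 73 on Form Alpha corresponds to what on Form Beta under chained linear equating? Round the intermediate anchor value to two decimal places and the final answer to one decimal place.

Form Alpha → anchor (Group 1): v = (4.1/9.9)(73 − 61.3) + 15.1 = 19.95
anchor → Form Beta (Group 2): y = (11.3/5.0)(19.95 − 15.2) + 69.0 = 79.7

79.7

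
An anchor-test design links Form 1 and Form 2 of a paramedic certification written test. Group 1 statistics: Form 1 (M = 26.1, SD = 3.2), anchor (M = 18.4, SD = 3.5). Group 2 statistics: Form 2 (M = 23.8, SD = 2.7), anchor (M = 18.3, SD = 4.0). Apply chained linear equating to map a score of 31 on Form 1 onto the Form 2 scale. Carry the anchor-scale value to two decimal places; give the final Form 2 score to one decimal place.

27.5

Form 1 → anchor (Group 1): v = (3.5/3.2)(31 − 26.1) + 18.4 = 23.76
anchor → Form 2 (Group 2): y = (2.7/4.0)(23.76 − 18.3) + 23.8 = 27.5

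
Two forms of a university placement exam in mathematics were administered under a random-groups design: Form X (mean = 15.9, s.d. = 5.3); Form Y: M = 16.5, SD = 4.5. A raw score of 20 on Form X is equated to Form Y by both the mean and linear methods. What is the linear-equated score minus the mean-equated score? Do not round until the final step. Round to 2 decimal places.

-0.62

Mean-equated: 20 + (16.5 − 15.9) = 20.60
Linear-equated: (4.5/5.3)(20 − 15.9) + 16.5 = 19.981
Difference = 19.981 − 20.60 = -0.62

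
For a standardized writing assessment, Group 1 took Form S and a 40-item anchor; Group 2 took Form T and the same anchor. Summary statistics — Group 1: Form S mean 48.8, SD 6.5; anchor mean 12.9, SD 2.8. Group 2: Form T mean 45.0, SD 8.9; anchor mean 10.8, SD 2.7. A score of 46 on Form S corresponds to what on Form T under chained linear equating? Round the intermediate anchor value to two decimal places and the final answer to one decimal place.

47.9

Form S → anchor (Group 1): v = (2.8/6.5)(46 − 48.8) + 12.9 = 11.69
anchor → Form T (Group 2): y = (8.9/2.7)(11.69 − 10.8) + 45.0 = 47.9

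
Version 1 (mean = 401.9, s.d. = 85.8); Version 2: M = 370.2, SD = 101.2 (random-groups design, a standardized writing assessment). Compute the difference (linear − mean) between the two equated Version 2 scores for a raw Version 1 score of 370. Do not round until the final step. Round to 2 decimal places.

-5.73

Mean-equated: 370 + (370.2 − 401.9) = 338.30
Linear-equated: (101.2/85.8)(370 − 401.9) + 370.2 = 332.574
Difference = 332.574 − 338.30 = -5.73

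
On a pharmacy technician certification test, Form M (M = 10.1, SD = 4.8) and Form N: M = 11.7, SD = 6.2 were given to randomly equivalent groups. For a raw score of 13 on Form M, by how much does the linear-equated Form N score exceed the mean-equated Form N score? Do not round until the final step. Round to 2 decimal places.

0.85

Mean-equated: 13 + (11.7 − 10.1) = 14.60
Linear-equated: (6.2/4.8)(13 − 10.1) + 11.7 = 15.446
Difference = 15.446 − 14.60 = 0.85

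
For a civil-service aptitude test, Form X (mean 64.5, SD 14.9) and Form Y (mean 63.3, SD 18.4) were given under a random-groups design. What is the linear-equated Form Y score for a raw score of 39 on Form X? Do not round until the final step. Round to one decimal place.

31.8

Linear equating: y = (SD_Y/SD_X)(x − M_X) + M_Y
y = (18.4/14.9)(39 − 64.5) + 63.3
y = 1.234899 × -25.5 + 63.3 = -31.4899 + 63.3 = 31.8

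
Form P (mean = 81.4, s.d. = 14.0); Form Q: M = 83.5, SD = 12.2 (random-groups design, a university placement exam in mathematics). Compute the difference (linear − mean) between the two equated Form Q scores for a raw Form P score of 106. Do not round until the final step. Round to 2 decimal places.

-3.16

Mean-equated: 106 + (83.5 − 81.4) = 108.10
Linear-equated: (12.2/14.0)(106 − 81.4) + 83.5 = 104.937
Difference = 104.937 − 108.10 = -3.16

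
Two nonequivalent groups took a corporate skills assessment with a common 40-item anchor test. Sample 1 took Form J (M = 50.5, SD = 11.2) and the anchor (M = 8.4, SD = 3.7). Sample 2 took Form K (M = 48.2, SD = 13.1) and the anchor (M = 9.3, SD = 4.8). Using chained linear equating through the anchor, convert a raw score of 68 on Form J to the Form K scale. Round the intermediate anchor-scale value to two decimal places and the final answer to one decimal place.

61.5

Form J → anchor (Sample 1): v = (3.7/11.2)(68 − 50.5) + 8.4 = 14.18
anchor → Form K (Sample 2): y = (13.1/4.8)(14.18 − 9.3) + 48.2 = 61.5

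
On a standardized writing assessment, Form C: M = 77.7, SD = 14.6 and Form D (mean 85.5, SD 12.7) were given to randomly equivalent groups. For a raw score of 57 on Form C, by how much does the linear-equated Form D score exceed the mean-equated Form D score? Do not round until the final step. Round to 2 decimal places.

Mean-equated: 57 + (85.5 − 77.7) = 64.80
Linear-equated: (12.7/14.6)(57 − 77.7) + 85.5 = 67.494
Difference = 67.494 − 64.80 = 2.69

2.69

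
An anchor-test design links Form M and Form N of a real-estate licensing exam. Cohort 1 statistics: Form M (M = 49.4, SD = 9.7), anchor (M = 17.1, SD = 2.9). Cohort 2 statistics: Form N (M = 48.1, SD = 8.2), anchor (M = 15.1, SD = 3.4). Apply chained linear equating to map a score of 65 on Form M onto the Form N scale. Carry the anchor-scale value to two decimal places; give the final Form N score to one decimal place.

64.2

Form M → anchor (Cohort 1): v = (2.9/9.7)(65 − 49.4) + 17.1 = 21.76
anchor → Form N (Cohort 2): y = (8.2/3.4)(21.76 − 15.1) + 48.1 = 64.2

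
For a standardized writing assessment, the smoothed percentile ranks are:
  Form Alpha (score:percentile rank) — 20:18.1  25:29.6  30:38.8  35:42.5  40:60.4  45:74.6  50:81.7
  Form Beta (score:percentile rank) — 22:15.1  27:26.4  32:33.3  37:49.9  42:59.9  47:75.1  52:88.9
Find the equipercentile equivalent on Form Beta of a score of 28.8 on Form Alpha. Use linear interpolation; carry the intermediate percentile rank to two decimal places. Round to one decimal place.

PR of 28.8 on Form Alpha: 29.6 + (28.8 − 25)/(30 − 25) × (38.8 − 29.6) = 36.59
On Form Beta, PR 36.59 falls between score 32 (PR 33.3) and 37 (PR 49.9).
Interpolate: 32 + (36.59 − 33.3)/(49.9 − 33.3) × (37 − 32) = 33.0

33.0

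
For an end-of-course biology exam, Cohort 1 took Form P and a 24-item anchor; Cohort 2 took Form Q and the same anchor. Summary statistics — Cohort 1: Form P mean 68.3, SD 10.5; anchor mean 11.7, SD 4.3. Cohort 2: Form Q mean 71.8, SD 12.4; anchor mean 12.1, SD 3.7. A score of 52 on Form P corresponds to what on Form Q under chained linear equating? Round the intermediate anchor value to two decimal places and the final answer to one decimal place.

48.1

Form P → anchor (Cohort 1): v = (4.3/10.5)(52 − 68.3) + 11.7 = 5.02
anchor → Form Q (Cohort 2): y = (12.4/3.7)(5.02 − 12.1) + 71.8 = 48.1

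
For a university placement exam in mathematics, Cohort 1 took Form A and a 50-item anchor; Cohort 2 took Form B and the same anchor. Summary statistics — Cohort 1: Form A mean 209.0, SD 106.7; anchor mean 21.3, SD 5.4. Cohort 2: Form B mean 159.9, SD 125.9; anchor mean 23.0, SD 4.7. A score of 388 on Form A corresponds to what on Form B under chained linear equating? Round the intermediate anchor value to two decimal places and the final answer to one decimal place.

357.1

Form A → anchor (Cohort 1): v = (5.4/106.7)(388 − 209.0) + 21.3 = 30.36
anchor → Form B (Cohort 2): y = (125.9/4.7)(30.36 − 23.0) + 159.9 = 357.1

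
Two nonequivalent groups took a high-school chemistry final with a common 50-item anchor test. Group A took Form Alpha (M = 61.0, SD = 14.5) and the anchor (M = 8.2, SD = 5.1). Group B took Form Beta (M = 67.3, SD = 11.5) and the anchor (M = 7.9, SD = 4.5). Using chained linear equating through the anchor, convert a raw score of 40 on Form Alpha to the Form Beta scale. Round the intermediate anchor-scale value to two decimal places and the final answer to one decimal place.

Form Alpha → anchor (Group A): v = (5.1/14.5)(40 − 61.0) + 8.2 = 0.81
anchor → Form Beta (Group B): y = (11.5/4.5)(0.81 − 7.9) + 67.3 = 49.2

49.2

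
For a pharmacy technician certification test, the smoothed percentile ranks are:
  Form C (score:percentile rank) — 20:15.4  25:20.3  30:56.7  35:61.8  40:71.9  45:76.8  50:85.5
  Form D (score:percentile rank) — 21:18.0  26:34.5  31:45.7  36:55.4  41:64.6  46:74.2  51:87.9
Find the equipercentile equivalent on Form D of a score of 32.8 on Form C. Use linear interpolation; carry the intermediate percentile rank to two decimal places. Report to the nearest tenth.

PR of 32.8 on Form C: 56.7 + (32.8 − 30)/(35 − 30) × (61.8 − 56.7) = 59.56
On Form D, PR 59.56 falls between score 36 (PR 55.4) and 41 (PR 64.6).
Interpolate: 36 + (59.56 − 55.4)/(64.6 − 55.4) × (41 − 36) = 38.3

38.3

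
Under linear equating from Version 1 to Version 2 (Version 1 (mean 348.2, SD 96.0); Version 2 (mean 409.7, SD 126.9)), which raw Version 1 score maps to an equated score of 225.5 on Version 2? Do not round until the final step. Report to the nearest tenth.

Invert y = (SD_Y/SD_X)(x − M_X) + M_Y:
x = (SD_X/SD_Y)(y − M_Y) + M_X = (96.0/126.9)(225.5 − 409.7) + 348.2
x = 0.756501 × -184.200 + 348.2 = 208.9

208.9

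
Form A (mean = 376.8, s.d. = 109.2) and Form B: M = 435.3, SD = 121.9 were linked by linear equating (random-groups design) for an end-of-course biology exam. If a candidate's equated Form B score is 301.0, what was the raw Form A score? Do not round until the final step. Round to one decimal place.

Invert y = (SD_Y/SD_X)(x − M_X) + M_Y:
x = (SD_X/SD_Y)(y − M_Y) + M_X = (109.2/121.9)(301.0 − 435.3) + 376.8
x = 0.895816 × -134.300 + 376.8 = 256.5

256.5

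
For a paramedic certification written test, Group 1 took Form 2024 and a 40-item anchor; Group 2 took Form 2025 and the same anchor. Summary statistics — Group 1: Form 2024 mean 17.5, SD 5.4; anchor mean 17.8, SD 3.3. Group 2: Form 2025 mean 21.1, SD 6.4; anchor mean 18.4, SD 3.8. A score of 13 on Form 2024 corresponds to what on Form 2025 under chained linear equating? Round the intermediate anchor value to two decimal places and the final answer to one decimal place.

15.5

Form 2024 → anchor (Group 1): v = (3.3/5.4)(13 − 17.5) + 17.8 = 15.05
anchor → Form 2025 (Group 2): y = (6.4/3.8)(15.05 − 18.4) + 21.1 = 15.5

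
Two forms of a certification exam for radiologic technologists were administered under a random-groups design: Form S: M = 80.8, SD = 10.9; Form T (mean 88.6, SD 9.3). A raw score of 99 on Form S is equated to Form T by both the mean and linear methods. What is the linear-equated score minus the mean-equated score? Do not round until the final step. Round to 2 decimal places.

Mean-equated: 99 + (88.6 − 80.8) = 106.80
Linear-equated: (9.3/10.9)(99 − 80.8) + 88.6 = 104.128
Difference = 104.128 − 106.80 = -2.67

-2.67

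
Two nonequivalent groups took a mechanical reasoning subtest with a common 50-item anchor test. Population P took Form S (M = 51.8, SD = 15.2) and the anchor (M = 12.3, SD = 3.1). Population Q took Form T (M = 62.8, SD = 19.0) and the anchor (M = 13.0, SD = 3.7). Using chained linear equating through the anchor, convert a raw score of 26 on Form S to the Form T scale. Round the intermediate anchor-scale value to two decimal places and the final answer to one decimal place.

Form S → anchor (Population P): v = (3.1/15.2)(26 − 51.8) + 12.3 = 7.04
anchor → Form T (Population Q): y = (19.0/3.7)(7.04 − 13.0) + 62.8 = 32.2

32.2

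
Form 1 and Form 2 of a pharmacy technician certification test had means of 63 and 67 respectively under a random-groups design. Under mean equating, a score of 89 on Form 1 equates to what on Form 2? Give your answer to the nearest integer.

Mean equating: y = x + (M_Y − M_X) = 89 + (67 − 63) = 93

93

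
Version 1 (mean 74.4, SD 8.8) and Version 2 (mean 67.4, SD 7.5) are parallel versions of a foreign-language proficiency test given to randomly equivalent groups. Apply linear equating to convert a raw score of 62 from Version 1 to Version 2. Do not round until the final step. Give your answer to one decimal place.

56.8

Linear equating: y = (SD_Y/SD_X)(x − M_X) + M_Y
y = (7.5/8.8)(62 − 74.4) + 67.4
y = 0.852273 × -12.4 + 67.4 = -10.5682 + 67.4 = 56.8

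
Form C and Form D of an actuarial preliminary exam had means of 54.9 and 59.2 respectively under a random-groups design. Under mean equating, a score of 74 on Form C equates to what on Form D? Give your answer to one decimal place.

78.3

Mean equating: y = x + (M_Y − M_X) = 74 + (59.2 − 54.9) = 78.3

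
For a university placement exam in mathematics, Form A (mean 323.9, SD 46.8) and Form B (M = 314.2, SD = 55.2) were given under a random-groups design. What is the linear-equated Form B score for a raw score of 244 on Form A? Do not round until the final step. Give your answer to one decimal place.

Linear equating: y = (SD_Y/SD_X)(x − M_X) + M_Y
y = (55.2/46.8)(244 − 323.9) + 314.2
y = 1.179487 × -79.9 + 314.2 = -94.2410 + 314.2 = 220.0

220.0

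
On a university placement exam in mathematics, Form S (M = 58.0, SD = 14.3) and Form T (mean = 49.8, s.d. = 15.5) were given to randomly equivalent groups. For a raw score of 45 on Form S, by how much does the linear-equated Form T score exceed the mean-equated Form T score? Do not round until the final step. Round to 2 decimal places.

Mean-equated: 45 + (49.8 − 58.0) = 36.80
Linear-equated: (15.5/14.3)(45 − 58.0) + 49.8 = 35.709
Difference = 35.709 − 36.80 = -1.09

-1.09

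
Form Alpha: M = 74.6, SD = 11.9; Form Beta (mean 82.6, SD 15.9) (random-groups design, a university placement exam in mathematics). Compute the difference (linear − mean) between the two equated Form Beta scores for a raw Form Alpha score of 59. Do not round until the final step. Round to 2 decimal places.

Mean-equated: 59 + (82.6 − 74.6) = 67.00
Linear-equated: (15.9/11.9)(59 − 74.6) + 82.6 = 61.756
Difference = 61.756 − 67.00 = -5.24

-5.24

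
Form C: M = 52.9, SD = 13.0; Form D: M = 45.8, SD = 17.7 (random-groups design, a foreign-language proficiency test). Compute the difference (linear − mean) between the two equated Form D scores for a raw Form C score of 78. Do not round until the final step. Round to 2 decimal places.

Mean-equated: 78 + (45.8 − 52.9) = 70.90
Linear-equated: (17.7/13.0)(78 − 52.9) + 45.8 = 79.975
Difference = 79.975 − 70.90 = 9.07

9.07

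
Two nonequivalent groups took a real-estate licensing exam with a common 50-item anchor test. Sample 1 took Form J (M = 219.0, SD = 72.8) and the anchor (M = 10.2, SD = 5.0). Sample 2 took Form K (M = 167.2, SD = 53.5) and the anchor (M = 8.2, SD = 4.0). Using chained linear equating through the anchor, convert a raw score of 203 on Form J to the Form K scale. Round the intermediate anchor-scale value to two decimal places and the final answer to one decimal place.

Form J → anchor (Sample 1): v = (5.0/72.8)(203 − 219.0) + 10.2 = 9.10
anchor → Form K (Sample 2): y = (53.5/4.0)(9.10 − 8.2) + 167.2 = 179.2

179.2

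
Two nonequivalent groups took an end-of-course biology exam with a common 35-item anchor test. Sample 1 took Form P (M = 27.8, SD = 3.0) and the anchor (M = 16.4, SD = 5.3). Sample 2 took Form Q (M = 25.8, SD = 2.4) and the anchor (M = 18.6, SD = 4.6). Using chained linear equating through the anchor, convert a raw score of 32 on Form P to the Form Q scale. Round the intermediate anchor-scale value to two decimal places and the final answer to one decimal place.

28.5

Form P → anchor (Sample 1): v = (5.3/3.0)(32 − 27.8) + 16.4 = 23.82
anchor → Form Q (Sample 2): y = (2.4/4.6)(23.82 − 18.6) + 25.8 = 28.5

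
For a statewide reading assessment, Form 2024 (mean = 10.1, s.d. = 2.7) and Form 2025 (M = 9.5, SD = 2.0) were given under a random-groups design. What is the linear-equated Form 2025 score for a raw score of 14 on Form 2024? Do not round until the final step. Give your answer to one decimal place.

Linear equating: y = (SD_Y/SD_X)(x − M_X) + M_Y
y = (2.0/2.7)(14 − 10.1) + 9.5
y = 0.740741 × 3.9 + 9.5 = 2.8889 + 9.5 = 12.4

12.4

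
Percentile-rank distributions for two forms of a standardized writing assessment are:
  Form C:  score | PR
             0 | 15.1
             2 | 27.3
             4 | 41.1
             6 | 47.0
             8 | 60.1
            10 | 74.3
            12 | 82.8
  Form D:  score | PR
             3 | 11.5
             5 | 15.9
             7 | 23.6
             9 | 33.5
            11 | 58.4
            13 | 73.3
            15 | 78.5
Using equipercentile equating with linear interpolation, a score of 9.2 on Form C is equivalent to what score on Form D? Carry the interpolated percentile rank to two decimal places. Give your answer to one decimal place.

PR of 9.2 on Form C: 60.1 + (9.2 − 8)/(10 − 8) × (74.3 − 60.1) = 68.62
On Form D, PR 68.62 falls between score 11 (PR 58.4) and 13 (PR 73.3).
Interpolate: 11 + (68.62 − 58.4)/(73.3 − 58.4) × (13 − 11) = 12.4

12.4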